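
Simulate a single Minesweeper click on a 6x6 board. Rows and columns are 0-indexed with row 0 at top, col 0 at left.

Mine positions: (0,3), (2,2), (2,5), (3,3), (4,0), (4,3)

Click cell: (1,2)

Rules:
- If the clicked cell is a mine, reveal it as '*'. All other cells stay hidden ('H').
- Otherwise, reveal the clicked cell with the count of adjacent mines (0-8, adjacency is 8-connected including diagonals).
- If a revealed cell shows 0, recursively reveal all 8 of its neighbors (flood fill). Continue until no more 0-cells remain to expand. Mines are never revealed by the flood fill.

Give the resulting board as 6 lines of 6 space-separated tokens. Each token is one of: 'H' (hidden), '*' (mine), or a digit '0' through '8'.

H H H H H H
H H 2 H H H
H H H H H H
H H H H H H
H H H H H H
H H H H H H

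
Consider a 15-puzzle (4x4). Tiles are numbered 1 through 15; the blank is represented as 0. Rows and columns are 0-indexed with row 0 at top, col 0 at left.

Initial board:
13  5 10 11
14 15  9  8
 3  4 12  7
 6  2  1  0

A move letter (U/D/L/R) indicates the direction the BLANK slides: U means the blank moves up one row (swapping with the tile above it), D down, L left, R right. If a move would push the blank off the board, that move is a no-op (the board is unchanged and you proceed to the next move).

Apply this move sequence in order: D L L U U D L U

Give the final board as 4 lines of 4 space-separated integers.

After move 1 (D):
13  5 10 11
14 15  9  8
 3  4 12  7
 6  2  1  0

After move 2 (L):
13  5 10 11
14 15  9  8
 3  4 12  7
 6  2  0  1

After move 3 (L):
13  5 10 11
14 15  9  8
 3  4 12  7
 6  0  2  1

After move 4 (U):
13  5 10 11
14 15  9  8
 3  0 12  7
 6  4  2  1

After move 5 (U):
13  5 10 11
14  0  9  8
 3 15 12  7
 6  4  2  1

After move 6 (D):
13  5 10 11
14 15  9  8
 3  0 12  7
 6  4  2  1

After move 7 (L):
13  5 10 11
14 15  9  8
 0  3 12  7
 6  4  2  1

After move 8 (U):
13  5 10 11
 0 15  9  8
14  3 12  7
 6  4  2  1

Answer: 13  5 10 11
 0 15  9  8
14  3 12  7
 6  4  2  1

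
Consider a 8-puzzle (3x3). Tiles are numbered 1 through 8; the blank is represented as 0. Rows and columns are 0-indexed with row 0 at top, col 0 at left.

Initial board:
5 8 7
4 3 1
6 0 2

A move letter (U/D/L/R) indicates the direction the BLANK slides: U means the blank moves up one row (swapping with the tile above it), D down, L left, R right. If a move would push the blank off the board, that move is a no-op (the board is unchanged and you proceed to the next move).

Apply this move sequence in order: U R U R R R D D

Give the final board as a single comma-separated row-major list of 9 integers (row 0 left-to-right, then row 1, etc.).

After move 1 (U):
5 8 7
4 0 1
6 3 2

After move 2 (R):
5 8 7
4 1 0
6 3 2

After move 3 (U):
5 8 0
4 1 7
6 3 2

After move 4 (R):
5 8 0
4 1 7
6 3 2

After move 5 (R):
5 8 0
4 1 7
6 3 2

After move 6 (R):
5 8 0
4 1 7
6 3 2

After move 7 (D):
5 8 7
4 1 0
6 3 2

After move 8 (D):
5 8 7
4 1 2
6 3 0

Answer: 5, 8, 7, 4, 1, 2, 6, 3, 0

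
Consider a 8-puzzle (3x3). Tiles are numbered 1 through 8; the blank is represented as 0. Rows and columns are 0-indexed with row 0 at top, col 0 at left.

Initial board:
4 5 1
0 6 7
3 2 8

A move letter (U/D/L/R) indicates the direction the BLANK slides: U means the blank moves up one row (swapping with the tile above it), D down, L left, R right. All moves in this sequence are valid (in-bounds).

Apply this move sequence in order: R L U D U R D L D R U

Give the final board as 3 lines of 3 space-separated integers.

After move 1 (R):
4 5 1
6 0 7
3 2 8

After move 2 (L):
4 5 1
0 6 7
3 2 8

After move 3 (U):
0 5 1
4 6 7
3 2 8

After move 4 (D):
4 5 1
0 6 7
3 2 8

After move 5 (U):
0 5 1
4 6 7
3 2 8

After move 6 (R):
5 0 1
4 6 7
3 2 8

After move 7 (D):
5 6 1
4 0 7
3 2 8

After move 8 (L):
5 6 1
0 4 7
3 2 8

After move 9 (D):
5 6 1
3 4 7
0 2 8

After move 10 (R):
5 6 1
3 4 7
2 0 8

After move 11 (U):
5 6 1
3 0 7
2 4 8

Answer: 5 6 1
3 0 7
2 4 8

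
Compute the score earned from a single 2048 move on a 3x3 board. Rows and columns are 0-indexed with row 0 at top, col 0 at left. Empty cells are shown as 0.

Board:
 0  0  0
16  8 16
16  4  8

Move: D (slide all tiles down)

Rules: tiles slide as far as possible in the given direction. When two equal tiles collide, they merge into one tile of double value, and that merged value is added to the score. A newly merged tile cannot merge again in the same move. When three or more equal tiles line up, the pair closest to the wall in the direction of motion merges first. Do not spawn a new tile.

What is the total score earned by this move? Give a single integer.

Slide down:
col 0: [0, 16, 16] -> [0, 0, 32]  score +32 (running 32)
col 1: [0, 8, 4] -> [0, 8, 4]  score +0 (running 32)
col 2: [0, 16, 8] -> [0, 16, 8]  score +0 (running 32)
Board after move:
 0  0  0
 0  8 16
32  4  8

Answer: 32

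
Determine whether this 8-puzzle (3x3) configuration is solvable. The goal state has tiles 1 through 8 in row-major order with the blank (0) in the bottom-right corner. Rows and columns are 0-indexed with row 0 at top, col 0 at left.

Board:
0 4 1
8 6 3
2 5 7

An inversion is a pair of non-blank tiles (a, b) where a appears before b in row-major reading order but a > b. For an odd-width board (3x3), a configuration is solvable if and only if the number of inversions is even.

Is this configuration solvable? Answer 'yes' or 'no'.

Inversions (pairs i<j in row-major order where tile[i] > tile[j] > 0): 12
12 is even, so the puzzle is solvable.

Answer: yes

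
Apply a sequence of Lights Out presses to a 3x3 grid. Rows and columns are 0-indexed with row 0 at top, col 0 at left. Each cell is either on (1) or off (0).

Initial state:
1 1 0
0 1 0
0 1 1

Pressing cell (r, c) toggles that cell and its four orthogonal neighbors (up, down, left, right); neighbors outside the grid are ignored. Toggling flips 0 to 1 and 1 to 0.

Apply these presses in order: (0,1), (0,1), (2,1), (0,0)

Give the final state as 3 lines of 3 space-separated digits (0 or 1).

After press 1 at (0,1):
0 0 1
0 0 0
0 1 1

After press 2 at (0,1):
1 1 0
0 1 0
0 1 1

After press 3 at (2,1):
1 1 0
0 0 0
1 0 0

After press 4 at (0,0):
0 0 0
1 0 0
1 0 0

Answer: 0 0 0
1 0 0
1 0 0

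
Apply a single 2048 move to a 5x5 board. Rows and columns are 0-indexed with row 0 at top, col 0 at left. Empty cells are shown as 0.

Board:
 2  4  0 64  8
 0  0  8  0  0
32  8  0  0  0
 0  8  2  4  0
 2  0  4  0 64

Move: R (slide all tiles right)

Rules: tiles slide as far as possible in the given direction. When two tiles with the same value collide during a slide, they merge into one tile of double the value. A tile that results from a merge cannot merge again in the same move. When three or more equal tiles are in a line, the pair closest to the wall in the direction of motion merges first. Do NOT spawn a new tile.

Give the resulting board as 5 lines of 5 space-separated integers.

Slide right:
row 0: [2, 4, 0, 64, 8] -> [0, 2, 4, 64, 8]
row 1: [0, 0, 8, 0, 0] -> [0, 0, 0, 0, 8]
row 2: [32, 8, 0, 0, 0] -> [0, 0, 0, 32, 8]
row 3: [0, 8, 2, 4, 0] -> [0, 0, 8, 2, 4]
row 4: [2, 0, 4, 0, 64] -> [0, 0, 2, 4, 64]

Answer:  0  2  4 64  8
 0  0  0  0  8
 0  0  0 32  8
 0  0  8  2  4
 0  0  2  4 64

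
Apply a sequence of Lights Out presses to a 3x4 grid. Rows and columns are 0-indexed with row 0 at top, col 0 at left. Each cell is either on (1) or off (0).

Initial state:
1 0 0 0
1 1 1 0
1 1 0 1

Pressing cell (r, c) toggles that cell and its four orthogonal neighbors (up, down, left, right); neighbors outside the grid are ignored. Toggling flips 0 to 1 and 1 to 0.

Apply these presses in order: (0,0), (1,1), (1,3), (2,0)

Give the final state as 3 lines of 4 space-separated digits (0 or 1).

After press 1 at (0,0):
0 1 0 0
0 1 1 0
1 1 0 1

After press 2 at (1,1):
0 0 0 0
1 0 0 0
1 0 0 1

After press 3 at (1,3):
0 0 0 1
1 0 1 1
1 0 0 0

After press 4 at (2,0):
0 0 0 1
0 0 1 1
0 1 0 0

Answer: 0 0 0 1
0 0 1 1
0 1 0 0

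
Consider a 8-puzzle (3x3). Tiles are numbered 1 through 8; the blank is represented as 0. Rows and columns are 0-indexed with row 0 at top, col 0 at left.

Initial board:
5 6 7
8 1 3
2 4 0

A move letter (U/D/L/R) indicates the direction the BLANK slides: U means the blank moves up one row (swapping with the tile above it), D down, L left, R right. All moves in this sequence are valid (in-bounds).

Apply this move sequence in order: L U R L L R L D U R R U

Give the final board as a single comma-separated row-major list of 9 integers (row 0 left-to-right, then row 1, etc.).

After move 1 (L):
5 6 7
8 1 3
2 0 4

After move 2 (U):
5 6 7
8 0 3
2 1 4

After move 3 (R):
5 6 7
8 3 0
2 1 4

After move 4 (L):
5 6 7
8 0 3
2 1 4

After move 5 (L):
5 6 7
0 8 3
2 1 4

After move 6 (R):
5 6 7
8 0 3
2 1 4

After move 7 (L):
5 6 7
0 8 3
2 1 4

After move 8 (D):
5 6 7
2 8 3
0 1 4

After move 9 (U):
5 6 7
0 8 3
2 1 4

After move 10 (R):
5 6 7
8 0 3
2 1 4

After move 11 (R):
5 6 7
8 3 0
2 1 4

After move 12 (U):
5 6 0
8 3 7
2 1 4

Answer: 5, 6, 0, 8, 3, 7, 2, 1, 4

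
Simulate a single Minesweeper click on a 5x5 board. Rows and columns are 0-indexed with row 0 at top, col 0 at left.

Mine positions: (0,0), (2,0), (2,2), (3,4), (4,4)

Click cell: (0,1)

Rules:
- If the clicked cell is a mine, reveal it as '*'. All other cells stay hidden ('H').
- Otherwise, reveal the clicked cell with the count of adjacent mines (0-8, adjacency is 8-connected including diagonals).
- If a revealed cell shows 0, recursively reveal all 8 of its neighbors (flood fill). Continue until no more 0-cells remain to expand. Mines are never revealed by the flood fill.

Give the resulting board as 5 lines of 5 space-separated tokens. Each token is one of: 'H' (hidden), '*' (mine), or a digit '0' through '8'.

H 1 H H H
H H H H H
H H H H H
H H H H H
H H H H H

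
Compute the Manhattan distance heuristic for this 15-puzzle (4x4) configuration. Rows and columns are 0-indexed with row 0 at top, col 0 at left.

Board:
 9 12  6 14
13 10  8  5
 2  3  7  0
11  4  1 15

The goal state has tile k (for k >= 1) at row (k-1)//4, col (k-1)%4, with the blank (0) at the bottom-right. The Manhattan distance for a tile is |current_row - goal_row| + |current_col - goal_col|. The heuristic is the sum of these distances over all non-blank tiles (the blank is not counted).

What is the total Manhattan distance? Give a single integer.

Tile 9: at (0,0), goal (2,0), distance |0-2|+|0-0| = 2
Tile 12: at (0,1), goal (2,3), distance |0-2|+|1-3| = 4
Tile 6: at (0,2), goal (1,1), distance |0-1|+|2-1| = 2
Tile 14: at (0,3), goal (3,1), distance |0-3|+|3-1| = 5
Tile 13: at (1,0), goal (3,0), distance |1-3|+|0-0| = 2
Tile 10: at (1,1), goal (2,1), distance |1-2|+|1-1| = 1
Tile 8: at (1,2), goal (1,3), distance |1-1|+|2-3| = 1
Tile 5: at (1,3), goal (1,0), distance |1-1|+|3-0| = 3
Tile 2: at (2,0), goal (0,1), distance |2-0|+|0-1| = 3
Tile 3: at (2,1), goal (0,2), distance |2-0|+|1-2| = 3
Tile 7: at (2,2), goal (1,2), distance |2-1|+|2-2| = 1
Tile 11: at (3,0), goal (2,2), distance |3-2|+|0-2| = 3
Tile 4: at (3,1), goal (0,3), distance |3-0|+|1-3| = 5
Tile 1: at (3,2), goal (0,0), distance |3-0|+|2-0| = 5
Tile 15: at (3,3), goal (3,2), distance |3-3|+|3-2| = 1
Sum: 2 + 4 + 2 + 5 + 2 + 1 + 1 + 3 + 3 + 3 + 1 + 3 + 5 + 5 + 1 = 41

Answer: 41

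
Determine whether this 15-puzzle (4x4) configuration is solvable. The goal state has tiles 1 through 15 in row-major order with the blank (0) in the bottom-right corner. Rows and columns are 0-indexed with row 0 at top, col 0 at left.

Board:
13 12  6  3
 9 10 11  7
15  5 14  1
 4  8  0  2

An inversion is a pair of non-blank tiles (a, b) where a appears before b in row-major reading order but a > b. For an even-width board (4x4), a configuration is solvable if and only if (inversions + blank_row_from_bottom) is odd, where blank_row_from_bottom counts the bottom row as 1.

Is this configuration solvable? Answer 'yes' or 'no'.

Inversions: 67
Blank is in row 3 (0-indexed from top), which is row 1 counting from the bottom (bottom = 1).
67 + 1 = 68, which is even, so the puzzle is not solvable.

Answer: no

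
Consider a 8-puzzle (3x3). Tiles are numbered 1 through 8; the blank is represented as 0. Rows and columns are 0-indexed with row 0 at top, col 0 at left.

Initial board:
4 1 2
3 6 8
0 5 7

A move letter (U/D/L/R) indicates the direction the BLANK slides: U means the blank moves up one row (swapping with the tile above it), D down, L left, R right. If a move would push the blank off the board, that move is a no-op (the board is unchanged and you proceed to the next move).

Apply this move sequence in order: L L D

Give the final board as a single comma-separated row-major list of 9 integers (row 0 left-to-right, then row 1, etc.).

Answer: 4, 1, 2, 3, 6, 8, 0, 5, 7

Derivation:
After move 1 (L):
4 1 2
3 6 8
0 5 7

After move 2 (L):
4 1 2
3 6 8
0 5 7

After move 3 (D):
4 1 2
3 6 8
0 5 7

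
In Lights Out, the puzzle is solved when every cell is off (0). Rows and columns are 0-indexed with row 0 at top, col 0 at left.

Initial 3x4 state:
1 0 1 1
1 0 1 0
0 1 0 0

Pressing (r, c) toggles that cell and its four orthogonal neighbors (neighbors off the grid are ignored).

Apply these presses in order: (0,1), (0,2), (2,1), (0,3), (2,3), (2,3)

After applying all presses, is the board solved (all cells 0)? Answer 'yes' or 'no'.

After press 1 at (0,1):
0 1 0 1
1 1 1 0
0 1 0 0

After press 2 at (0,2):
0 0 1 0
1 1 0 0
0 1 0 0

After press 3 at (2,1):
0 0 1 0
1 0 0 0
1 0 1 0

After press 4 at (0,3):
0 0 0 1
1 0 0 1
1 0 1 0

After press 5 at (2,3):
0 0 0 1
1 0 0 0
1 0 0 1

After press 6 at (2,3):
0 0 0 1
1 0 0 1
1 0 1 0

Lights still on: 5

Answer: no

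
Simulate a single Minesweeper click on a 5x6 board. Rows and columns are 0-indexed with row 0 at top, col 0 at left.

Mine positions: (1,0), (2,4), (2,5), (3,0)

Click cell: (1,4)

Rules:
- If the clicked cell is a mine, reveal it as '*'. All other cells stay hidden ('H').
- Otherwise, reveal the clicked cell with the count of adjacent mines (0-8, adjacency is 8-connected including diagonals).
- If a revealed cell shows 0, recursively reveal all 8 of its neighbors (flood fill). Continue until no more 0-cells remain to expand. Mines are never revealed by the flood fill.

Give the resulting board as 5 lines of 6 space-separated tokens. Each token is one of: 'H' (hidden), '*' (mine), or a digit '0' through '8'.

H H H H H H
H H H H 2 H
H H H H H H
H H H H H H
H H H H H H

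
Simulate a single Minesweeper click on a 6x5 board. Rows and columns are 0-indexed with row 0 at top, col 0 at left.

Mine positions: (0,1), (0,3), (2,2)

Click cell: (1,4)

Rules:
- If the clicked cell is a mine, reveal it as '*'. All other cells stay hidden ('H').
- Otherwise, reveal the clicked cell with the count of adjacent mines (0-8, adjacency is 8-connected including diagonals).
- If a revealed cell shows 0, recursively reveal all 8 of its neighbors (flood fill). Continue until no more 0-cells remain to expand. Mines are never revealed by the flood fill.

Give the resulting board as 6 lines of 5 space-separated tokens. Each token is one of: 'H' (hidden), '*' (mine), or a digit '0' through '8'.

H H H H H
H H H H 1
H H H H H
H H H H H
H H H H H
H H H H H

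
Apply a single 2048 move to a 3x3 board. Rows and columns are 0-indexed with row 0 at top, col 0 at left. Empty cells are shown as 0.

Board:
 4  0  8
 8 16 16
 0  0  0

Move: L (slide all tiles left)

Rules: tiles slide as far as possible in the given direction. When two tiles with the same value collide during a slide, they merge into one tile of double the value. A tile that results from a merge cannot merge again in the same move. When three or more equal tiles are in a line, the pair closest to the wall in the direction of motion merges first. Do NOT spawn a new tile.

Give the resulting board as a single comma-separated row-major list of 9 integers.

Slide left:
row 0: [4, 0, 8] -> [4, 8, 0]
row 1: [8, 16, 16] -> [8, 32, 0]
row 2: [0, 0, 0] -> [0, 0, 0]

Answer: 4, 8, 0, 8, 32, 0, 0, 0, 0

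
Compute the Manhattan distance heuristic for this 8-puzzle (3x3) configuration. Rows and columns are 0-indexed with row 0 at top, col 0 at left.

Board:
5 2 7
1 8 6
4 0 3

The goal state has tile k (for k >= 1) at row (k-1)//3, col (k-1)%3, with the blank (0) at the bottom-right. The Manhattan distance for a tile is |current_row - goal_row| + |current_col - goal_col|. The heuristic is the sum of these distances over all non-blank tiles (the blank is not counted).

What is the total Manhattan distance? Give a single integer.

Tile 5: at (0,0), goal (1,1), distance |0-1|+|0-1| = 2
Tile 2: at (0,1), goal (0,1), distance |0-0|+|1-1| = 0
Tile 7: at (0,2), goal (2,0), distance |0-2|+|2-0| = 4
Tile 1: at (1,0), goal (0,0), distance |1-0|+|0-0| = 1
Tile 8: at (1,1), goal (2,1), distance |1-2|+|1-1| = 1
Tile 6: at (1,2), goal (1,2), distance |1-1|+|2-2| = 0
Tile 4: at (2,0), goal (1,0), distance |2-1|+|0-0| = 1
Tile 3: at (2,2), goal (0,2), distance |2-0|+|2-2| = 2
Sum: 2 + 0 + 4 + 1 + 1 + 0 + 1 + 2 = 11

Answer: 11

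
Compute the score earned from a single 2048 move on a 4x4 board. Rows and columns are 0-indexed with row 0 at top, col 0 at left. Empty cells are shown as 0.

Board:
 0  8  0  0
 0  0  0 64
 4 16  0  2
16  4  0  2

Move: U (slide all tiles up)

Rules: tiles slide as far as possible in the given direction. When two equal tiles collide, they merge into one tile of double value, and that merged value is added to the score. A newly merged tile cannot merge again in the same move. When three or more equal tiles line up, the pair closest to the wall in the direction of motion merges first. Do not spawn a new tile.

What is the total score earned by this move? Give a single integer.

Answer: 4

Derivation:
Slide up:
col 0: [0, 0, 4, 16] -> [4, 16, 0, 0]  score +0 (running 0)
col 1: [8, 0, 16, 4] -> [8, 16, 4, 0]  score +0 (running 0)
col 2: [0, 0, 0, 0] -> [0, 0, 0, 0]  score +0 (running 0)
col 3: [0, 64, 2, 2] -> [64, 4, 0, 0]  score +4 (running 4)
Board after move:
 4  8  0 64
16 16  0  4
 0  4  0  0
 0  0  0  0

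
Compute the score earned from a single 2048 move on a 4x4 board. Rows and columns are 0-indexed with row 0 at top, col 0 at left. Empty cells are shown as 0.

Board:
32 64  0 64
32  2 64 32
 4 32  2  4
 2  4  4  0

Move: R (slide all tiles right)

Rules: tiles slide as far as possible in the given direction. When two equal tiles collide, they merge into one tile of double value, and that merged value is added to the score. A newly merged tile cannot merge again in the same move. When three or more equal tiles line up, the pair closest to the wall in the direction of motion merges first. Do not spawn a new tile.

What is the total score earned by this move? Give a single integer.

Slide right:
row 0: [32, 64, 0, 64] -> [0, 0, 32, 128]  score +128 (running 128)
row 1: [32, 2, 64, 32] -> [32, 2, 64, 32]  score +0 (running 128)
row 2: [4, 32, 2, 4] -> [4, 32, 2, 4]  score +0 (running 128)
row 3: [2, 4, 4, 0] -> [0, 0, 2, 8]  score +8 (running 136)
Board after move:
  0   0  32 128
 32   2  64  32
  4  32   2   4
  0   0   2   8

Answer: 136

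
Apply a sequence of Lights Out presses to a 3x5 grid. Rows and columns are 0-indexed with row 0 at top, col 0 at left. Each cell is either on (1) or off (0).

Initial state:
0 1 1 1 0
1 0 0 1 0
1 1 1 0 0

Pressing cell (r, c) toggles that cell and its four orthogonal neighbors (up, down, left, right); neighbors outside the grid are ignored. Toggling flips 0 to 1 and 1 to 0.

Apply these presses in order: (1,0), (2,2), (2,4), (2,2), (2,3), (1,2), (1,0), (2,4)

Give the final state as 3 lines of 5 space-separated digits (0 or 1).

Answer: 0 1 0 1 0
1 1 1 1 0
1 1 1 1 1

Derivation:
After press 1 at (1,0):
1 1 1 1 0
0 1 0 1 0
0 1 1 0 0

After press 2 at (2,2):
1 1 1 1 0
0 1 1 1 0
0 0 0 1 0

After press 3 at (2,4):
1 1 1 1 0
0 1 1 1 1
0 0 0 0 1

After press 4 at (2,2):
1 1 1 1 0
0 1 0 1 1
0 1 1 1 1

After press 5 at (2,3):
1 1 1 1 0
0 1 0 0 1
0 1 0 0 0

After press 6 at (1,2):
1 1 0 1 0
0 0 1 1 1
0 1 1 0 0

After press 7 at (1,0):
0 1 0 1 0
1 1 1 1 1
1 1 1 0 0

After press 8 at (2,4):
0 1 0 1 0
1 1 1 1 0
1 1 1 1 1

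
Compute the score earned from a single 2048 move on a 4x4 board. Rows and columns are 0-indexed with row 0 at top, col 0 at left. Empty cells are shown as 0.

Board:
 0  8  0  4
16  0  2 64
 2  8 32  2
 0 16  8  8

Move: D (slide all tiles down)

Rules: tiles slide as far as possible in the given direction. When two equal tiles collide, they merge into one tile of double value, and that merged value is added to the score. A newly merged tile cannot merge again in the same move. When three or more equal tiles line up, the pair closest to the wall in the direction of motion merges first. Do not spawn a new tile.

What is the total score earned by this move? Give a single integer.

Answer: 16

Derivation:
Slide down:
col 0: [0, 16, 2, 0] -> [0, 0, 16, 2]  score +0 (running 0)
col 1: [8, 0, 8, 16] -> [0, 0, 16, 16]  score +16 (running 16)
col 2: [0, 2, 32, 8] -> [0, 2, 32, 8]  score +0 (running 16)
col 3: [4, 64, 2, 8] -> [4, 64, 2, 8]  score +0 (running 16)
Board after move:
 0  0  0  4
 0  0  2 64
16 16 32  2
 2 16  8  8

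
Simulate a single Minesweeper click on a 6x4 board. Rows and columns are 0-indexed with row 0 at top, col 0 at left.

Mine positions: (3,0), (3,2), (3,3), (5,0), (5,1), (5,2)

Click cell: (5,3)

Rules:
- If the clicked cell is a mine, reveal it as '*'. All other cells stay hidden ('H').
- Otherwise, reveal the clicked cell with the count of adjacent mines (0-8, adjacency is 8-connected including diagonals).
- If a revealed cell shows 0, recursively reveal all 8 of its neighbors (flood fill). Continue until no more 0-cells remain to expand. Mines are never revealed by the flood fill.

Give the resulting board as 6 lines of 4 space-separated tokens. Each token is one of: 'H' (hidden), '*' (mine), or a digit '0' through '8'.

H H H H
H H H H
H H H H
H H H H
H H H H
H H H 1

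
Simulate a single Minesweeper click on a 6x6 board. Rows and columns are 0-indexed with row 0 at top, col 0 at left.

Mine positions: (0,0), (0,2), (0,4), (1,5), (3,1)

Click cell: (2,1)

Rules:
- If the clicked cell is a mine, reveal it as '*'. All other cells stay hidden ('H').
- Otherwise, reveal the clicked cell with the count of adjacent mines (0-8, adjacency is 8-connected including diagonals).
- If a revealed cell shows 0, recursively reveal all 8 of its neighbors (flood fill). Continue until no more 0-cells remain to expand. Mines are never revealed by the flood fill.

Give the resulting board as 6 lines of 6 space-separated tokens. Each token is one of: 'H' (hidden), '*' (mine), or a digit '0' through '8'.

H H H H H H
H H H H H H
H 1 H H H H
H H H H H H
H H H H H H
H H H H H H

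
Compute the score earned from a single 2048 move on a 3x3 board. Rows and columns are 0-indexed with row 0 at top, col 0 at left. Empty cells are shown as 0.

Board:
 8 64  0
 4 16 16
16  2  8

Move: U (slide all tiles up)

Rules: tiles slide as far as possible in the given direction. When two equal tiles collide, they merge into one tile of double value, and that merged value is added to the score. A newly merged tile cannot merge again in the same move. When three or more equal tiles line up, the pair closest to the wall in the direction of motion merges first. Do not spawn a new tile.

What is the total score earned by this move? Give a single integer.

Answer: 0

Derivation:
Slide up:
col 0: [8, 4, 16] -> [8, 4, 16]  score +0 (running 0)
col 1: [64, 16, 2] -> [64, 16, 2]  score +0 (running 0)
col 2: [0, 16, 8] -> [16, 8, 0]  score +0 (running 0)
Board after move:
 8 64 16
 4 16  8
16  2  0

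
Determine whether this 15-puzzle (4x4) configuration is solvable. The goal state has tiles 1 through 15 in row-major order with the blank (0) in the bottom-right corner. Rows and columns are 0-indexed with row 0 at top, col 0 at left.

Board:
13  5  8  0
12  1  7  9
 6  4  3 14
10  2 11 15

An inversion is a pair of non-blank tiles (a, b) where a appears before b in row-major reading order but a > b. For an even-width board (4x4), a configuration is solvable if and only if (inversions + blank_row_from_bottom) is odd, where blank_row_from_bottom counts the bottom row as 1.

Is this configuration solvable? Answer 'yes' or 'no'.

Answer: yes

Derivation:
Inversions: 49
Blank is in row 0 (0-indexed from top), which is row 4 counting from the bottom (bottom = 1).
49 + 4 = 53, which is odd, so the puzzle is solvable.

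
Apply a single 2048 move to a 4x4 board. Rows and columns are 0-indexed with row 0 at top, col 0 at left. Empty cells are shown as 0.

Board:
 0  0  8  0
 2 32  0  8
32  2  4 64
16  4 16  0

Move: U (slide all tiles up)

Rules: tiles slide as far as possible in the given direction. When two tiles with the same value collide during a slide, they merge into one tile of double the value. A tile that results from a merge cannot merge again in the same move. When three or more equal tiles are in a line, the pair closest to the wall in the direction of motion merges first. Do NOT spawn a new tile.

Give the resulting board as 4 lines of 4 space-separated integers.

Answer:  2 32  8  8
32  2  4 64
16  4 16  0
 0  0  0  0

Derivation:
Slide up:
col 0: [0, 2, 32, 16] -> [2, 32, 16, 0]
col 1: [0, 32, 2, 4] -> [32, 2, 4, 0]
col 2: [8, 0, 4, 16] -> [8, 4, 16, 0]
col 3: [0, 8, 64, 0] -> [8, 64, 0, 0]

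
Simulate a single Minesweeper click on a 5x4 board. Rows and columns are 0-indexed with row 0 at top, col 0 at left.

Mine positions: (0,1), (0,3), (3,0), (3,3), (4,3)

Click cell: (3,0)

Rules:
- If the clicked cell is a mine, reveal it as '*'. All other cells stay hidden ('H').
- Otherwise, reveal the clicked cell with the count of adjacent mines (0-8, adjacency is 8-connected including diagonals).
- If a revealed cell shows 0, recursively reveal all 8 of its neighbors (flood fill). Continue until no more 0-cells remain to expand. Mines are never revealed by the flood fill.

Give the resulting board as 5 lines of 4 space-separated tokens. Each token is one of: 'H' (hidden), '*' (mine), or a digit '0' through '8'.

H H H H
H H H H
H H H H
* H H H
H H H H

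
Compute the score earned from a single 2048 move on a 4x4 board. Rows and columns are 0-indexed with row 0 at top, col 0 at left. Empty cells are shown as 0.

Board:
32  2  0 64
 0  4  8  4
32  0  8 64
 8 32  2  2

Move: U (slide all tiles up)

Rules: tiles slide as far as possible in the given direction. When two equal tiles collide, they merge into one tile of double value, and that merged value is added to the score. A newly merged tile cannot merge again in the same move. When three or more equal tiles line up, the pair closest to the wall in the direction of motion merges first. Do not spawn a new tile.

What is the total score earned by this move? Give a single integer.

Answer: 80

Derivation:
Slide up:
col 0: [32, 0, 32, 8] -> [64, 8, 0, 0]  score +64 (running 64)
col 1: [2, 4, 0, 32] -> [2, 4, 32, 0]  score +0 (running 64)
col 2: [0, 8, 8, 2] -> [16, 2, 0, 0]  score +16 (running 80)
col 3: [64, 4, 64, 2] -> [64, 4, 64, 2]  score +0 (running 80)
Board after move:
64  2 16 64
 8  4  2  4
 0 32  0 64
 0  0  0  2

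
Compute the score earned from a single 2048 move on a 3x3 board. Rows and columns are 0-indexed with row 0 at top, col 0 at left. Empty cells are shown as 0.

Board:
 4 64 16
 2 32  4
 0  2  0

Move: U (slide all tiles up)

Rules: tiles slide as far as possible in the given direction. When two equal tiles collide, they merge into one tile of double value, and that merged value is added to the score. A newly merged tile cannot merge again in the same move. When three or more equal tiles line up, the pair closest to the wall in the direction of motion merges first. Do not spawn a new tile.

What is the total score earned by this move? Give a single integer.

Slide up:
col 0: [4, 2, 0] -> [4, 2, 0]  score +0 (running 0)
col 1: [64, 32, 2] -> [64, 32, 2]  score +0 (running 0)
col 2: [16, 4, 0] -> [16, 4, 0]  score +0 (running 0)
Board after move:
 4 64 16
 2 32  4
 0  2  0

Answer: 0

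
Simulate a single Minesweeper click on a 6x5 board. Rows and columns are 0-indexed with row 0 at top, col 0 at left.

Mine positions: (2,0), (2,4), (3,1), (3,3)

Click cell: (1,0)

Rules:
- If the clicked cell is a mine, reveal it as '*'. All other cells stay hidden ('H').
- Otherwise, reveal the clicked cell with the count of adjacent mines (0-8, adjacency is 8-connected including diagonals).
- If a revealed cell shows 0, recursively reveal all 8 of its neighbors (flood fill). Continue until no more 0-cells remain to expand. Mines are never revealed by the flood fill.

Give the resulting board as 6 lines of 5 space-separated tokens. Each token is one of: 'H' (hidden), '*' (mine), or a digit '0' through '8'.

H H H H H
1 H H H H
H H H H H
H H H H H
H H H H H
H H H H H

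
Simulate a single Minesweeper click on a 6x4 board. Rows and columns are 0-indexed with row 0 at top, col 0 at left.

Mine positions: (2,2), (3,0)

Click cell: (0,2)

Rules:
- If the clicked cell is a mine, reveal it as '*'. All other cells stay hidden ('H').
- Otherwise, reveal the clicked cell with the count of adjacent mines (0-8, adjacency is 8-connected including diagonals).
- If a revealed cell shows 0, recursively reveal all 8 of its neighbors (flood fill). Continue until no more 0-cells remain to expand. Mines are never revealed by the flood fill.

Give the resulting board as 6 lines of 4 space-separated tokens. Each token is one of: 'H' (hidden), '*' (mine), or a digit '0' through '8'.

0 0 0 0
0 1 1 1
1 2 H H
H H H H
H H H H
H H H H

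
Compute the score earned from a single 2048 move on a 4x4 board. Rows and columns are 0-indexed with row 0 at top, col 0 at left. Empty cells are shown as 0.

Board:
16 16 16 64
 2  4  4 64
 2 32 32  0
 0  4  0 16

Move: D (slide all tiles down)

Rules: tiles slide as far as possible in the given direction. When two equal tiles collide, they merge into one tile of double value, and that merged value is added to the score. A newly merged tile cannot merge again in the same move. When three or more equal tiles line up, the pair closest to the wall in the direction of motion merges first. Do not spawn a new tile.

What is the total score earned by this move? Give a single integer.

Slide down:
col 0: [16, 2, 2, 0] -> [0, 0, 16, 4]  score +4 (running 4)
col 1: [16, 4, 32, 4] -> [16, 4, 32, 4]  score +0 (running 4)
col 2: [16, 4, 32, 0] -> [0, 16, 4, 32]  score +0 (running 4)
col 3: [64, 64, 0, 16] -> [0, 0, 128, 16]  score +128 (running 132)
Board after move:
  0  16   0   0
  0   4  16   0
 16  32   4 128
  4   4  32  16

Answer: 132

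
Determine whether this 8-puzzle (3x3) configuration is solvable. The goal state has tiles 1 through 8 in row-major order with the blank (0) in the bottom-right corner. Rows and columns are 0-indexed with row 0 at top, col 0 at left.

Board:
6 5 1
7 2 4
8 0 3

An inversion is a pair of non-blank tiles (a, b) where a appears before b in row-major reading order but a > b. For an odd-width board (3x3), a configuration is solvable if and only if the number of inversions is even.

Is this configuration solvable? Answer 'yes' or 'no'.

Inversions (pairs i<j in row-major order where tile[i] > tile[j] > 0): 14
14 is even, so the puzzle is solvable.

Answer: yes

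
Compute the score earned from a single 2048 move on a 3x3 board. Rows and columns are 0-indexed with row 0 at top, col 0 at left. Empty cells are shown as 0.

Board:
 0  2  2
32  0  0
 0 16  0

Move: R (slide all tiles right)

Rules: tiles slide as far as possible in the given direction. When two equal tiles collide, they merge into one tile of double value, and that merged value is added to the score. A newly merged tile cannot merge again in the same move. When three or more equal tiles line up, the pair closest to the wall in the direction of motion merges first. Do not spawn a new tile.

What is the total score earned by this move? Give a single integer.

Answer: 4

Derivation:
Slide right:
row 0: [0, 2, 2] -> [0, 0, 4]  score +4 (running 4)
row 1: [32, 0, 0] -> [0, 0, 32]  score +0 (running 4)
row 2: [0, 16, 0] -> [0, 0, 16]  score +0 (running 4)
Board after move:
 0  0  4
 0  0 32
 0  0 16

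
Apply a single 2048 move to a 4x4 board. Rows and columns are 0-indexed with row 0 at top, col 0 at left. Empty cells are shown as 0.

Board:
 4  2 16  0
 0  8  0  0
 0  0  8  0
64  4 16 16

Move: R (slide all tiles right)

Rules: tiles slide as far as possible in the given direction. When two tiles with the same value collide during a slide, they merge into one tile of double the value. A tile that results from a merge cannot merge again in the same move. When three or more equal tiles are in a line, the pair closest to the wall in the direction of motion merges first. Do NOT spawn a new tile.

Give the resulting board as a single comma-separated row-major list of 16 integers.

Slide right:
row 0: [4, 2, 16, 0] -> [0, 4, 2, 16]
row 1: [0, 8, 0, 0] -> [0, 0, 0, 8]
row 2: [0, 0, 8, 0] -> [0, 0, 0, 8]
row 3: [64, 4, 16, 16] -> [0, 64, 4, 32]

Answer: 0, 4, 2, 16, 0, 0, 0, 8, 0, 0, 0, 8, 0, 64, 4, 32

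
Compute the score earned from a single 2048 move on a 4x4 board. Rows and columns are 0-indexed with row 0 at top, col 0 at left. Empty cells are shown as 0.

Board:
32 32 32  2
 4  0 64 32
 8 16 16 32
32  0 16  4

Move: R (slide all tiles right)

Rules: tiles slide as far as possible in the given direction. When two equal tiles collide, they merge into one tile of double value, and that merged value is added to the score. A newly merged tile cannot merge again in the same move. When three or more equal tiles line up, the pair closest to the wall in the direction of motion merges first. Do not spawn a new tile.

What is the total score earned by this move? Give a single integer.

Slide right:
row 0: [32, 32, 32, 2] -> [0, 32, 64, 2]  score +64 (running 64)
row 1: [4, 0, 64, 32] -> [0, 4, 64, 32]  score +0 (running 64)
row 2: [8, 16, 16, 32] -> [0, 8, 32, 32]  score +32 (running 96)
row 3: [32, 0, 16, 4] -> [0, 32, 16, 4]  score +0 (running 96)
Board after move:
 0 32 64  2
 0  4 64 32
 0  8 32 32
 0 32 16  4

Answer: 96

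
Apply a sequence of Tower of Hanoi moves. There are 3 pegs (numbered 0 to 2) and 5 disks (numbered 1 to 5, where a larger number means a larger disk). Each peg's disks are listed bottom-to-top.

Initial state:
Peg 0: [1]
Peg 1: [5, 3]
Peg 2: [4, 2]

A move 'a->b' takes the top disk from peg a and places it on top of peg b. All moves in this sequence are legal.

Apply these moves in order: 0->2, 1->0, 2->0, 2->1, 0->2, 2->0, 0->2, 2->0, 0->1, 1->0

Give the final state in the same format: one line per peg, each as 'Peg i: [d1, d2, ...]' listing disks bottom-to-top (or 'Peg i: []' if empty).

After move 1 (0->2):
Peg 0: []
Peg 1: [5, 3]
Peg 2: [4, 2, 1]

After move 2 (1->0):
Peg 0: [3]
Peg 1: [5]
Peg 2: [4, 2, 1]

After move 3 (2->0):
Peg 0: [3, 1]
Peg 1: [5]
Peg 2: [4, 2]

After move 4 (2->1):
Peg 0: [3, 1]
Peg 1: [5, 2]
Peg 2: [4]

After move 5 (0->2):
Peg 0: [3]
Peg 1: [5, 2]
Peg 2: [4, 1]

After move 6 (2->0):
Peg 0: [3, 1]
Peg 1: [5, 2]
Peg 2: [4]

After move 7 (0->2):
Peg 0: [3]
Peg 1: [5, 2]
Peg 2: [4, 1]

After move 8 (2->0):
Peg 0: [3, 1]
Peg 1: [5, 2]
Peg 2: [4]

After move 9 (0->1):
Peg 0: [3]
Peg 1: [5, 2, 1]
Peg 2: [4]

After move 10 (1->0):
Peg 0: [3, 1]
Peg 1: [5, 2]
Peg 2: [4]

Answer: Peg 0: [3, 1]
Peg 1: [5, 2]
Peg 2: [4]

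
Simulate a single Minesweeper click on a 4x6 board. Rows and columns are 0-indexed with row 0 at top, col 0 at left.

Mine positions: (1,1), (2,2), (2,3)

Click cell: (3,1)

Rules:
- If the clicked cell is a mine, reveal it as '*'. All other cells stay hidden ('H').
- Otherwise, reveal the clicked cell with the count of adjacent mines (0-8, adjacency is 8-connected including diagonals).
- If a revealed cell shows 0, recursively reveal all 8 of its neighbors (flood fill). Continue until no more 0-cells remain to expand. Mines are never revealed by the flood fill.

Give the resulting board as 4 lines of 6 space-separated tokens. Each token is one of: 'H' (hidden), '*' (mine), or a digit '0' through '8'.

H H H H H H
H H H H H H
H H H H H H
H 1 H H H H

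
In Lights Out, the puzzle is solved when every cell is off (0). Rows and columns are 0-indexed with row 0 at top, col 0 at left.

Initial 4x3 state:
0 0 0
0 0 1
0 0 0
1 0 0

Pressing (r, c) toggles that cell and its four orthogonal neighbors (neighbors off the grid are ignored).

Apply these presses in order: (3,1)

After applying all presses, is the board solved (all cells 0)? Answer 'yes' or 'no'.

After press 1 at (3,1):
0 0 0
0 0 1
0 1 0
0 1 1

Lights still on: 4

Answer: no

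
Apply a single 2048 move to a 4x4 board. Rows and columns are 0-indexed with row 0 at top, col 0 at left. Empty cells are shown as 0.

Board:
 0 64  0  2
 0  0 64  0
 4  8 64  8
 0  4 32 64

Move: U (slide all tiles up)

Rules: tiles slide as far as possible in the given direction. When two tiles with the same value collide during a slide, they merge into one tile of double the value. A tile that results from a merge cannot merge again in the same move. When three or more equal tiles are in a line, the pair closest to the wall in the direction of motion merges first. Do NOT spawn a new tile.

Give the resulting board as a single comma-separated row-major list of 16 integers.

Slide up:
col 0: [0, 0, 4, 0] -> [4, 0, 0, 0]
col 1: [64, 0, 8, 4] -> [64, 8, 4, 0]
col 2: [0, 64, 64, 32] -> [128, 32, 0, 0]
col 3: [2, 0, 8, 64] -> [2, 8, 64, 0]

Answer: 4, 64, 128, 2, 0, 8, 32, 8, 0, 4, 0, 64, 0, 0, 0, 0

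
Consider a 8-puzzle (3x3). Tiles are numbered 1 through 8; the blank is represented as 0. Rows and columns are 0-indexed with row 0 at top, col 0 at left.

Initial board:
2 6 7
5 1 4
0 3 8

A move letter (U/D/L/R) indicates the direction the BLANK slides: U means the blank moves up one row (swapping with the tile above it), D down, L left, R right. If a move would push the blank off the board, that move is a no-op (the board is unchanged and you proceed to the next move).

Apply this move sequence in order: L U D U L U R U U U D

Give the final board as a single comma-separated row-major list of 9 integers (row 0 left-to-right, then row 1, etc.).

Answer: 6, 1, 7, 2, 0, 4, 5, 3, 8

Derivation:
After move 1 (L):
2 6 7
5 1 4
0 3 8

After move 2 (U):
2 6 7
0 1 4
5 3 8

After move 3 (D):
2 6 7
5 1 4
0 3 8

After move 4 (U):
2 6 7
0 1 4
5 3 8

After move 5 (L):
2 6 7
0 1 4
5 3 8

After move 6 (U):
0 6 7
2 1 4
5 3 8

After move 7 (R):
6 0 7
2 1 4
5 3 8

After move 8 (U):
6 0 7
2 1 4
5 3 8

After move 9 (U):
6 0 7
2 1 4
5 3 8

After move 10 (U):
6 0 7
2 1 4
5 3 8

After move 11 (D):
6 1 7
2 0 4
5 3 8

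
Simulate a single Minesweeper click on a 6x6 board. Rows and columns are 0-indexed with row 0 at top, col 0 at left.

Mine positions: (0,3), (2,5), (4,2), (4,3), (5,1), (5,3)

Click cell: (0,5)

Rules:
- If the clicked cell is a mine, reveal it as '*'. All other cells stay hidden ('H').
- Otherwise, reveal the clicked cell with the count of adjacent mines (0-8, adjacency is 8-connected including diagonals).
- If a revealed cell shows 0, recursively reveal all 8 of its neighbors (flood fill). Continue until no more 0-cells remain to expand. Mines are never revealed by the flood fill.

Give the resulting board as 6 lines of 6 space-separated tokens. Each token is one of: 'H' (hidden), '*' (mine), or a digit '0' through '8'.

H H H H 1 0
H H H H 2 1
H H H H H H
H H H H H H
H H H H H H
H H H H H H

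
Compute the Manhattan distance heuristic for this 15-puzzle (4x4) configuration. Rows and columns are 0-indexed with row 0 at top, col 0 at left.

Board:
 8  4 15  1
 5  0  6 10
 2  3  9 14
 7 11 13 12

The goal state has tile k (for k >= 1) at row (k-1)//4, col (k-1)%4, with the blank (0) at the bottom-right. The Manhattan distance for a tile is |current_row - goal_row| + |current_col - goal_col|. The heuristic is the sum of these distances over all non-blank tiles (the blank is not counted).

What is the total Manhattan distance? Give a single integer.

Answer: 36

Derivation:
Tile 8: at (0,0), goal (1,3), distance |0-1|+|0-3| = 4
Tile 4: at (0,1), goal (0,3), distance |0-0|+|1-3| = 2
Tile 15: at (0,2), goal (3,2), distance |0-3|+|2-2| = 3
Tile 1: at (0,3), goal (0,0), distance |0-0|+|3-0| = 3
Tile 5: at (1,0), goal (1,0), distance |1-1|+|0-0| = 0
Tile 6: at (1,2), goal (1,1), distance |1-1|+|2-1| = 1
Tile 10: at (1,3), goal (2,1), distance |1-2|+|3-1| = 3
Tile 2: at (2,0), goal (0,1), distance |2-0|+|0-1| = 3
Tile 3: at (2,1), goal (0,2), distance |2-0|+|1-2| = 3
Tile 9: at (2,2), goal (2,0), distance |2-2|+|2-0| = 2
Tile 14: at (2,3), goal (3,1), distance |2-3|+|3-1| = 3
Tile 7: at (3,0), goal (1,2), distance |3-1|+|0-2| = 4
Tile 11: at (3,1), goal (2,2), distance |3-2|+|1-2| = 2
Tile 13: at (3,2), goal (3,0), distance |3-3|+|2-0| = 2
Tile 12: at (3,3), goal (2,3), distance |3-2|+|3-3| = 1
Sum: 4 + 2 + 3 + 3 + 0 + 1 + 3 + 3 + 3 + 2 + 3 + 4 + 2 + 2 + 1 = 36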